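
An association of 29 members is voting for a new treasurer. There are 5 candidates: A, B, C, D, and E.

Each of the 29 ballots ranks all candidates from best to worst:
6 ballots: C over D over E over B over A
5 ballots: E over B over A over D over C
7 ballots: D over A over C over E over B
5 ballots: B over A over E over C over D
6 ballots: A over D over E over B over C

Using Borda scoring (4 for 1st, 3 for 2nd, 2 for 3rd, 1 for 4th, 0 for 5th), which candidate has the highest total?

A

A: 6×0 + 5×2 + 7×3 + 5×3 + 6×4 = 70
B: 6×1 + 5×3 + 7×0 + 5×4 + 6×1 = 47
C: 6×4 + 5×0 + 7×2 + 5×1 + 6×0 = 43
D: 6×3 + 5×1 + 7×4 + 5×0 + 6×3 = 69
E: 6×2 + 5×4 + 7×1 + 5×2 + 6×2 = 61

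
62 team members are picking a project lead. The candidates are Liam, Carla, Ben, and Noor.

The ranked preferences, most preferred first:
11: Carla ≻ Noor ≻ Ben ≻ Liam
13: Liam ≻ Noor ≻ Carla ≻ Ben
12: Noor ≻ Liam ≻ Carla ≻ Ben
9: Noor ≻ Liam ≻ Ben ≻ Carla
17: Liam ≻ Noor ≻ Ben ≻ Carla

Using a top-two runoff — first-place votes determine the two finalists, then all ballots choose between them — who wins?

Noor

Round 1 first-place votes: Liam 30, Carla 11, Ben 0, Noor 21. Liam and Noor advance.
Runoff: Liam is ranked above Noor on 30 ballots, Noor above Liam on 32.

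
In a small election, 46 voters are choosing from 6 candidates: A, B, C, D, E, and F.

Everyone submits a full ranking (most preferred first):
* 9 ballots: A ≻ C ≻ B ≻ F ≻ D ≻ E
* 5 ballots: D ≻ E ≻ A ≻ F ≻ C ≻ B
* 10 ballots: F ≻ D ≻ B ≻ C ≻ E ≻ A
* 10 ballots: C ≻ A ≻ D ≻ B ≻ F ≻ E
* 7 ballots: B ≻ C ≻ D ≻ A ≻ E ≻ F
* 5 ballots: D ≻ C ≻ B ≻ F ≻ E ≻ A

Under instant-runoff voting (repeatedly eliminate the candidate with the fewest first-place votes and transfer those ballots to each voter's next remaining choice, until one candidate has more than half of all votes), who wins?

C

Round 1: A 9, B 7, C 10, D 10, E 0, F 10. E eliminated.
Round 2: A 9, B 7, C 10, D 10, F 10. B eliminated.
Round 3: A 9, C 17, D 10, F 10. A eliminated.
Round 4: C 26, D 10, F 10. C has a majority (≥24).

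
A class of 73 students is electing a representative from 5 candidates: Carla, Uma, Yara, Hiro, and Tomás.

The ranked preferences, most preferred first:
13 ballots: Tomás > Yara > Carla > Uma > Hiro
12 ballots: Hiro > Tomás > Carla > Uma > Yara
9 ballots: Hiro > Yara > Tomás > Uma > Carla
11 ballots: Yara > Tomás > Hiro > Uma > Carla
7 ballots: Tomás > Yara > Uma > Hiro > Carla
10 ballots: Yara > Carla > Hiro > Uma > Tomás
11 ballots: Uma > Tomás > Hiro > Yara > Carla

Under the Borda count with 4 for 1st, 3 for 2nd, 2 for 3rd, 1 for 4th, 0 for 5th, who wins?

Carla: 13×2 + 12×2 + 9×0 + 11×0 + 7×0 + 10×3 + 11×0 = 80
Uma: 13×1 + 12×1 + 9×1 + 11×1 + 7×2 + 10×1 + 11×4 = 113
Yara: 13×3 + 12×0 + 9×3 + 11×4 + 7×3 + 10×4 + 11×1 = 182
Hiro: 13×0 + 12×4 + 9×4 + 11×2 + 7×1 + 10×2 + 11×2 = 155
Tomás: 13×4 + 12×3 + 9×2 + 11×3 + 7×4 + 10×0 + 11×3 = 200

Tomás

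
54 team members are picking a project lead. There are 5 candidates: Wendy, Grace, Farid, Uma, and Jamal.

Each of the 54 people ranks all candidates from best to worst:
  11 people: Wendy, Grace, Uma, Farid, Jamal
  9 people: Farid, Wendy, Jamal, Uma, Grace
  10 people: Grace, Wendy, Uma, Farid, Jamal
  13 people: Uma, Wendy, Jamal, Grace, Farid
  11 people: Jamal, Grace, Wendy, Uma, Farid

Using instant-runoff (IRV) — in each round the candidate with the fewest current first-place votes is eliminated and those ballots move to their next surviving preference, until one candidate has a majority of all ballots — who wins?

Wendy

Round 1: Wendy 11, Grace 10, Farid 9, Uma 13, Jamal 11. Farid eliminated.
Round 2: Wendy 20, Grace 10, Uma 13, Jamal 11. Grace eliminated.
Round 3: Wendy 30, Uma 13, Jamal 11. Wendy has a majority (≥28).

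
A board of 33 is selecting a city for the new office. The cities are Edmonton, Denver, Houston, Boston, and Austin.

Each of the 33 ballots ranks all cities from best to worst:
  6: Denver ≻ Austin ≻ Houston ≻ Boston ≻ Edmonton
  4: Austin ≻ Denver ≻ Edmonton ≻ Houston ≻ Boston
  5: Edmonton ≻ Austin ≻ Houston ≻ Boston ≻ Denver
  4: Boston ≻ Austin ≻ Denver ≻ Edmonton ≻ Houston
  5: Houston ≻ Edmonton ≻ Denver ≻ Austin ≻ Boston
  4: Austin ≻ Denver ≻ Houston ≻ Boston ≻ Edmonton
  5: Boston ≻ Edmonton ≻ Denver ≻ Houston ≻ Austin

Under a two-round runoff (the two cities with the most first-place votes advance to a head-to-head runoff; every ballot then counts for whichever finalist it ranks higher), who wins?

Round 1 first-place votes: Edmonton 5, Denver 6, Houston 5, Boston 9, Austin 8. Boston and Austin advance.
Runoff: Boston is ranked above Austin on 9 ballots, Austin above Boston on 24.

Austin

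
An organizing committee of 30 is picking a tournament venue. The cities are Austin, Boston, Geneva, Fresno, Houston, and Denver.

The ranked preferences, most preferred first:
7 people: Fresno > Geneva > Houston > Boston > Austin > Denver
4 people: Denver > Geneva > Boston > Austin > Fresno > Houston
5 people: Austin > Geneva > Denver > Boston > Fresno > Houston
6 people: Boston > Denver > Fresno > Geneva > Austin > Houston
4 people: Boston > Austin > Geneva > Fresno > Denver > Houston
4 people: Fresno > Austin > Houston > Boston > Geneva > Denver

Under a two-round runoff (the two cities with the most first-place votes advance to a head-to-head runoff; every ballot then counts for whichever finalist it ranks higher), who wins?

Boston

Round 1 first-place votes: Austin 5, Boston 10, Geneva 0, Fresno 11, Houston 0, Denver 4. Fresno and Boston advance.
Runoff: Fresno is ranked above Boston on 11 ballots, Boston above Fresno on 19.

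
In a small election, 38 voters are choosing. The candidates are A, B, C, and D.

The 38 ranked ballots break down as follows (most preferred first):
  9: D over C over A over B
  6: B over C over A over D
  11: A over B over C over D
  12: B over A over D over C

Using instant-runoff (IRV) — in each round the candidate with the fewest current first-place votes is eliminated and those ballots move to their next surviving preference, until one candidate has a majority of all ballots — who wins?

Round 1: A 11, B 18, C 0, D 9. C eliminated.
Round 2: A 11, B 18, D 9. D eliminated.
Round 3: A 20, B 18. A has a majority (≥20).

A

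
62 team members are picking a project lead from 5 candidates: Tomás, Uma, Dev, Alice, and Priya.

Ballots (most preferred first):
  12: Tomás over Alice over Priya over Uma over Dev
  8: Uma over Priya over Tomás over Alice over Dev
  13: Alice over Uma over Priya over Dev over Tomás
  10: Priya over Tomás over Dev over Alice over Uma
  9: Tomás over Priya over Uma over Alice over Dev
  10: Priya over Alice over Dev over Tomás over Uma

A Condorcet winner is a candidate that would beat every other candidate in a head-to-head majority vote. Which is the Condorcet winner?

Priya vs Tomás: 41–21
Priya vs Uma: 41–21
Priya vs Dev: 62–0
Priya vs Alice: 37–25
Priya beats every other candidate.

Priya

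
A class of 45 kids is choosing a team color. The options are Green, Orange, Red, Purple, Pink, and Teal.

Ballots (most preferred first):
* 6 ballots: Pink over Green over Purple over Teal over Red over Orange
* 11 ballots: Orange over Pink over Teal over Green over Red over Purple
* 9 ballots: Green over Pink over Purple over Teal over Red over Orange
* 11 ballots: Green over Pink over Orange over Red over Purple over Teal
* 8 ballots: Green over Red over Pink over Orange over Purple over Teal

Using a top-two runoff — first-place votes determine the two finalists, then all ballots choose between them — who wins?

Round 1 first-place votes: Green 28, Orange 11, Red 0, Purple 0, Pink 6, Teal 0. Green and Orange advance.
Runoff: Green is ranked above Orange on 34 ballots, Orange above Green on 11.

Green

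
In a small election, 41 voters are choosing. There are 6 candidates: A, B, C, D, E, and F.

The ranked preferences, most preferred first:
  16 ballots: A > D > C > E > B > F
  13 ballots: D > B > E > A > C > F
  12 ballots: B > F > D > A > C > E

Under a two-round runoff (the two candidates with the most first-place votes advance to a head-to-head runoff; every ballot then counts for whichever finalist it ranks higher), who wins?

Round 1 first-place votes: A 16, B 12, C 0, D 13, E 0, F 0. A and D advance.
Runoff: A is ranked above D on 16 ballots, D above A on 25.

D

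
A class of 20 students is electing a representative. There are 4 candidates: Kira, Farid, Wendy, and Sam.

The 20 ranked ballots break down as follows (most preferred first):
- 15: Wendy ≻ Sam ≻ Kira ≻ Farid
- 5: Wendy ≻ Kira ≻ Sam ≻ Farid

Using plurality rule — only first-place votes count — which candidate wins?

First-place votes: Kira 0, Farid 0, Wendy 20, Sam 0.

Wendy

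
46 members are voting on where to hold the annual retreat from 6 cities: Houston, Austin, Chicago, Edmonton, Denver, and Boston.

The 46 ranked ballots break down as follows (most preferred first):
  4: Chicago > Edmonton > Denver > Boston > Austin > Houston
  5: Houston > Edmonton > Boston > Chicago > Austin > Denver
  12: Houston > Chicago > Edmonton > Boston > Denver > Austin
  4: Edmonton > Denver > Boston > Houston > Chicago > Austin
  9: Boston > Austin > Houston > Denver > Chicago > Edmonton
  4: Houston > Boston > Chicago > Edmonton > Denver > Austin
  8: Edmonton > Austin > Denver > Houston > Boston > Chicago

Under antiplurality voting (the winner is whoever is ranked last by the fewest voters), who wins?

Boston

Last-place votes: Houston 4, Austin 20, Chicago 8, Edmonton 9, Denver 5, Boston 0.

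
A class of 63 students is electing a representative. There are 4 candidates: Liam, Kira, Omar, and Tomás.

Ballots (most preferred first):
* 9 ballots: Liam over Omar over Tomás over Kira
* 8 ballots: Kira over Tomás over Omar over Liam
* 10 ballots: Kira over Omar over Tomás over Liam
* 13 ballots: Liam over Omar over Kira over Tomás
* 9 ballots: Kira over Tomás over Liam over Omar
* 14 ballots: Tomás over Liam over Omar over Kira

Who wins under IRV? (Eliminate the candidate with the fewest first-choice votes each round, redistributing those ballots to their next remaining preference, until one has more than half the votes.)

Liam

Round 1: Liam 22, Kira 27, Omar 0, Tomás 14. Omar eliminated.
Round 2: Liam 22, Kira 27, Tomás 14. Tomás eliminated.
Round 3: Liam 36, Kira 27. Liam has a majority (≥32).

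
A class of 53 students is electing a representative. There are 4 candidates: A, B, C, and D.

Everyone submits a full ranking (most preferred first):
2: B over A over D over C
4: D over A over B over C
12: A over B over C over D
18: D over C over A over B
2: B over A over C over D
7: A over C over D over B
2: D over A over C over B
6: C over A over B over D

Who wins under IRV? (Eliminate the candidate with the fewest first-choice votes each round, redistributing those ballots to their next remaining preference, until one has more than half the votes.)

Round 1: A 19, B 4, C 6, D 24. B eliminated.
Round 2: A 23, C 6, D 24. C eliminated.
Round 3: A 29, D 24. A has a majority (≥27).

A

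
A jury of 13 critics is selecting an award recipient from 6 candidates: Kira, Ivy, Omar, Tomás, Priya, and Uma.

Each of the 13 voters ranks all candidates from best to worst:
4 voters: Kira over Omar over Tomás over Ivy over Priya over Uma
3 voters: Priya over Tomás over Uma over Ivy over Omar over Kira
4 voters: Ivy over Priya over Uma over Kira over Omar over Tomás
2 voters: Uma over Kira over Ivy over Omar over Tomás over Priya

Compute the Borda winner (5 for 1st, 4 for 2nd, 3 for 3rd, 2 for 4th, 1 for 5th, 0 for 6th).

Kira: 4×5 + 3×0 + 4×2 + 2×4 = 36
Ivy: 4×2 + 3×2 + 4×5 + 2×3 = 40
Omar: 4×4 + 3×1 + 4×1 + 2×2 = 27
Tomás: 4×3 + 3×4 + 4×0 + 2×1 = 26
Priya: 4×1 + 3×5 + 4×4 + 2×0 = 35
Uma: 4×0 + 3×3 + 4×3 + 2×5 = 31

Ivy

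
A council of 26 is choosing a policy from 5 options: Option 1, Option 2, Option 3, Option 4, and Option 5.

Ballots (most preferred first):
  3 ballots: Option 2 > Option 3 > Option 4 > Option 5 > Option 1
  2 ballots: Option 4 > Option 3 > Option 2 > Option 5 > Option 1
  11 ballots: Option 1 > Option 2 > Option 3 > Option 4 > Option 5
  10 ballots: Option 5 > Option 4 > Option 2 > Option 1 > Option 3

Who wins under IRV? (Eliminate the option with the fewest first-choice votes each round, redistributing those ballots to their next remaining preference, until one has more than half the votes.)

Round 1: Option 1 11, Option 2 3, Option 3 0, Option 4 2, Option 5 10. Option 3 eliminated.
Round 2: Option 1 11, Option 2 3, Option 4 2, Option 5 10. Option 4 eliminated.
Round 3: Option 1 11, Option 2 5, Option 5 10. Option 2 eliminated.
Round 4: Option 1 11, Option 5 15. Option 5 has a majority (≥14).

Option 5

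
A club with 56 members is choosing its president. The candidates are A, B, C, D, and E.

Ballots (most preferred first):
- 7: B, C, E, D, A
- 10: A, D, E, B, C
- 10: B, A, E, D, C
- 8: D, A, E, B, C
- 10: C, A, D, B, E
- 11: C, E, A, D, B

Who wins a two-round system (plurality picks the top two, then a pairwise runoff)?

Round 1 first-place votes: A 10, B 17, C 21, D 8, E 0. C and B advance.
Runoff: C is ranked above B on 21 ballots, B above C on 35.

B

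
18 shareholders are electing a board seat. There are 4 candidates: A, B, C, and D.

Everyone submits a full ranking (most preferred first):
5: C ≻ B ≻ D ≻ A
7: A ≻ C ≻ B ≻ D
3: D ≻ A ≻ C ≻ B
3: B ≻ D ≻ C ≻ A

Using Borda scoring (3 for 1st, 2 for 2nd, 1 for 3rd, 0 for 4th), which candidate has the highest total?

C

A: 5×0 + 7×3 + 3×2 + 3×0 = 27
B: 5×2 + 7×1 + 3×0 + 3×3 = 26
C: 5×3 + 7×2 + 3×1 + 3×1 = 35
D: 5×1 + 7×0 + 3×3 + 3×2 = 20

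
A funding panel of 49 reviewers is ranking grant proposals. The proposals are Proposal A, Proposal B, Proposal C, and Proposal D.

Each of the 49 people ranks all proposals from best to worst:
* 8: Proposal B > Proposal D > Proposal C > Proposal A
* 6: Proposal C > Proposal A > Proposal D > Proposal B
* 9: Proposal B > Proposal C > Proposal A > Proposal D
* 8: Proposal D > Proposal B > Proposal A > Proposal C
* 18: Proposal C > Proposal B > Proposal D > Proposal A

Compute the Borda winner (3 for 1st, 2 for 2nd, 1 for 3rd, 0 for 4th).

Proposal B

Proposal A: 8×0 + 6×2 + 9×1 + 8×1 + 18×0 = 29
Proposal B: 8×3 + 6×0 + 9×3 + 8×2 + 18×2 = 103
Proposal C: 8×1 + 6×3 + 9×2 + 8×0 + 18×3 = 98
Proposal D: 8×2 + 6×1 + 9×0 + 8×3 + 18×1 = 64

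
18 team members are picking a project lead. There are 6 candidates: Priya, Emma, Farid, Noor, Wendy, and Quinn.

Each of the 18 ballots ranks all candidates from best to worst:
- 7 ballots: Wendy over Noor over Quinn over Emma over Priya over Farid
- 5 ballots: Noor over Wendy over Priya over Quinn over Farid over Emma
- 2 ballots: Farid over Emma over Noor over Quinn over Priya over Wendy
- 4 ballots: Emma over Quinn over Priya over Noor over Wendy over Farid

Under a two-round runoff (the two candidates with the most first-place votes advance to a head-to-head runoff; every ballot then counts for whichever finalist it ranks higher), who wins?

Round 1 first-place votes: Priya 0, Emma 4, Farid 2, Noor 5, Wendy 7, Quinn 0. Wendy and Noor advance.
Runoff: Wendy is ranked above Noor on 7 ballots, Noor above Wendy on 11.

Noor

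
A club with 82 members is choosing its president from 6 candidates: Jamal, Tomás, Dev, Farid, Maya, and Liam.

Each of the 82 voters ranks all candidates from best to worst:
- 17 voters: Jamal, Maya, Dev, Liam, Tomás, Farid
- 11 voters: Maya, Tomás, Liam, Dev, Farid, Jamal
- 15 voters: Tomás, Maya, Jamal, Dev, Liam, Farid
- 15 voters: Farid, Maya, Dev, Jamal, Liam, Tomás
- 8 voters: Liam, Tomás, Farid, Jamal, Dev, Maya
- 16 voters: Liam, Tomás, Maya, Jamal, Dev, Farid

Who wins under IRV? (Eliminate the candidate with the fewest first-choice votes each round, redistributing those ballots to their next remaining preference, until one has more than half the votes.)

Tomás

Round 1: Jamal 17, Tomás 15, Dev 0, Farid 15, Maya 11, Liam 24. Dev eliminated.
Round 2: Jamal 17, Tomás 15, Farid 15, Maya 11, Liam 24. Maya eliminated.
Round 3: Jamal 17, Tomás 26, Farid 15, Liam 24. Farid eliminated.
Round 4: Jamal 32, Tomás 26, Liam 24. Liam eliminated.
Round 5: Jamal 32, Tomás 50. Tomás has a majority (≥42).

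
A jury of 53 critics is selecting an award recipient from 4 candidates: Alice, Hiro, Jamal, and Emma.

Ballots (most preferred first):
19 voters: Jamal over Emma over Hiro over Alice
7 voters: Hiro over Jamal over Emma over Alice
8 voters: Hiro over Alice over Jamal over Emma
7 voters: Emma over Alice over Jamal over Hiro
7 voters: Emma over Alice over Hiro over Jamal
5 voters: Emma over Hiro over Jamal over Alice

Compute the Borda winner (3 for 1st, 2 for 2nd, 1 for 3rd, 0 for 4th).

Alice: 19×0 + 7×0 + 8×2 + 7×2 + 7×2 + 5×0 = 44
Hiro: 19×1 + 7×3 + 8×3 + 7×0 + 7×1 + 5×2 = 81
Jamal: 19×3 + 7×2 + 8×1 + 7×1 + 7×0 + 5×1 = 91
Emma: 19×2 + 7×1 + 8×0 + 7×3 + 7×3 + 5×3 = 102

Emma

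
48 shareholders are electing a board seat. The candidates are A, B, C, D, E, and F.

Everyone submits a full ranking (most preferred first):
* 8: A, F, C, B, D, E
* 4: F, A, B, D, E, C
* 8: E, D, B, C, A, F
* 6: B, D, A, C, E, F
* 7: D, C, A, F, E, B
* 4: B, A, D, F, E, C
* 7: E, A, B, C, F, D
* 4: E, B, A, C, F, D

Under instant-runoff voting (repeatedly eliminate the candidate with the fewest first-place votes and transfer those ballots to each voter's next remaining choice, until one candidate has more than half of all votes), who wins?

Round 1: A 8, B 10, C 0, D 7, E 19, F 4. C eliminated.
Round 2: A 8, B 10, D 7, E 19, F 4. F eliminated.
Round 3: A 12, B 10, D 7, E 19. D eliminated.
Round 4: A 19, B 10, E 19. B eliminated.
Round 5: A 29, E 19. A has a majority (≥25).

A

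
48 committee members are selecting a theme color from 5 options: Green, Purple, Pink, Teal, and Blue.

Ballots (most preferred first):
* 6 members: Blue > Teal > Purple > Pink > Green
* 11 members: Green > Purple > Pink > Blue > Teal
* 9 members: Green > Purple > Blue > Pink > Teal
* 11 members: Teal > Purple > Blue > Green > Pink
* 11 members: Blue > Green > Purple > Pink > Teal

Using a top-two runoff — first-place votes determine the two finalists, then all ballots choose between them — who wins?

Blue

Round 1 first-place votes: Green 20, Purple 0, Pink 0, Teal 11, Blue 17. Green and Blue advance.
Runoff: Green is ranked above Blue on 20 ballots, Blue above Green on 28.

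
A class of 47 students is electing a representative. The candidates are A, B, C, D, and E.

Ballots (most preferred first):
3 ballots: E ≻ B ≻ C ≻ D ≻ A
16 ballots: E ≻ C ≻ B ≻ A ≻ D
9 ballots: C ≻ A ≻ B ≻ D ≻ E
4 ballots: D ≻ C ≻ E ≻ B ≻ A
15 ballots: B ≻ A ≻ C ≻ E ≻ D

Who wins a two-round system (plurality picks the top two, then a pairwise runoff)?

B

Round 1 first-place votes: A 0, B 15, C 9, D 4, E 19. E and B advance.
Runoff: E is ranked above B on 23 ballots, B above E on 24.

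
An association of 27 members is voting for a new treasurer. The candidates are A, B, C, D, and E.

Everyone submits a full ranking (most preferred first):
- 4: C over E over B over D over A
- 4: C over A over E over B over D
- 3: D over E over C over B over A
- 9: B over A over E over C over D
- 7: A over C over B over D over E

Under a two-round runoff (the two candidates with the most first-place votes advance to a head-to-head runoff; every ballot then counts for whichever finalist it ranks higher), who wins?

C

Round 1 first-place votes: A 7, B 9, C 8, D 3, E 0. B and C advance.
Runoff: B is ranked above C on 9 ballots, C above B on 18.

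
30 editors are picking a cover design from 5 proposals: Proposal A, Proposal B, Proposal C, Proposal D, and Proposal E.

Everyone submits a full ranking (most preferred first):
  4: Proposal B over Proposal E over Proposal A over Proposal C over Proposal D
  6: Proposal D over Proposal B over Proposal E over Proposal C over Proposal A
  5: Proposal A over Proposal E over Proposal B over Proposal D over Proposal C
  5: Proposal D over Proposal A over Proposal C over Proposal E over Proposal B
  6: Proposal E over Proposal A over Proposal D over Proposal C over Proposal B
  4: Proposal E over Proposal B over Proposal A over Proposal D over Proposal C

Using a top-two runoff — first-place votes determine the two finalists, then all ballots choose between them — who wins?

Round 1 first-place votes: Proposal A 5, Proposal B 4, Proposal C 0, Proposal D 11, Proposal E 10. Proposal D and Proposal E advance.
Runoff: Proposal D is ranked above Proposal E on 11 ballots, Proposal E above Proposal D on 19.

Proposal E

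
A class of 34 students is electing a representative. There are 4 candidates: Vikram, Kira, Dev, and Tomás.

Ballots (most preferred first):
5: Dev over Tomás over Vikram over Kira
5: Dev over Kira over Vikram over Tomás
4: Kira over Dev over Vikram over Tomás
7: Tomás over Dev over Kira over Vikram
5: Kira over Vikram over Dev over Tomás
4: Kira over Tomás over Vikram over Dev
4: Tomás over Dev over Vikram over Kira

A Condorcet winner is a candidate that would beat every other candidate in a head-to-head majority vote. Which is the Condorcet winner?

Dev

Dev vs Vikram: 25–9
Dev vs Kira: 21–13
Dev vs Tomás: 19–15
Dev beats every other candidate.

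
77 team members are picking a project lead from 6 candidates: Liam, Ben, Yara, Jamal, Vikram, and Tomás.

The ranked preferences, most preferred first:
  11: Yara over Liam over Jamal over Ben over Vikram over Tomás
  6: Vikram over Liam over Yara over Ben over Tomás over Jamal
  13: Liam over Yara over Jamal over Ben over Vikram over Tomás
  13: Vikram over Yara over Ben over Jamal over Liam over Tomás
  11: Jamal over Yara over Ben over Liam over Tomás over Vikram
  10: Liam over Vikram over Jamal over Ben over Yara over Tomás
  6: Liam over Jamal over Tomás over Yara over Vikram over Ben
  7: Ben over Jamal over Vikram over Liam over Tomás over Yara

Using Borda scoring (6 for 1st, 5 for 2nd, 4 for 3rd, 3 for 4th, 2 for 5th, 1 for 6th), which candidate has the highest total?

Liam

Liam: 11×5 + 6×5 + 13×6 + 13×2 + 11×3 + 10×6 + 6×6 + 7×3 = 339
Ben: 11×3 + 6×3 + 13×3 + 13×4 + 11×4 + 10×3 + 6×1 + 7×6 = 264
Yara: 11×6 + 6×4 + 13×5 + 13×5 + 11×5 + 10×2 + 6×3 + 7×1 = 320
Jamal: 11×4 + 6×1 + 13×4 + 13×3 + 11×6 + 10×4 + 6×5 + 7×5 = 312
Vikram: 11×2 + 6×6 + 13×2 + 13×6 + 11×1 + 10×5 + 6×2 + 7×4 = 263
Tomás: 11×1 + 6×2 + 13×1 + 13×1 + 11×2 + 10×1 + 6×4 + 7×2 = 119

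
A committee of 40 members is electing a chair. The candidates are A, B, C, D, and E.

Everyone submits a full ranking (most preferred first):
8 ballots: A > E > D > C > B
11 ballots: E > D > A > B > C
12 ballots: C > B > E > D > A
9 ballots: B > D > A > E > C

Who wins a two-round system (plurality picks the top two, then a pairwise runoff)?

Round 1 first-place votes: A 8, B 9, C 12, D 0, E 11. C and E advance.
Runoff: C is ranked above E on 12 ballots, E above C on 28.

E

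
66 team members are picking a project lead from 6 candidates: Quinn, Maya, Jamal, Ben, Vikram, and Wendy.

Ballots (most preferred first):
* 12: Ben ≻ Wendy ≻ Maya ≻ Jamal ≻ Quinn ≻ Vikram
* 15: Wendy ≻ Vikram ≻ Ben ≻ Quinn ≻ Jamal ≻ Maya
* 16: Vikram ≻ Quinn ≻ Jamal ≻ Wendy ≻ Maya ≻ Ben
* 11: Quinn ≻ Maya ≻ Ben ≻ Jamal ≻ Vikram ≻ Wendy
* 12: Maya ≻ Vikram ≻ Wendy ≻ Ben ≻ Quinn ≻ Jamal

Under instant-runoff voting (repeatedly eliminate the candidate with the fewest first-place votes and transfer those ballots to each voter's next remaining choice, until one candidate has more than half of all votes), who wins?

Round 1: Quinn 11, Maya 12, Jamal 0, Ben 12, Vikram 16, Wendy 15. Jamal eliminated.
Round 2: Quinn 11, Maya 12, Ben 12, Vikram 16, Wendy 15. Quinn eliminated.
Round 3: Maya 23, Ben 12, Vikram 16, Wendy 15. Ben eliminated.
Round 4: Maya 23, Vikram 16, Wendy 27. Vikram eliminated.
Round 5: Maya 23, Wendy 43. Wendy has a majority (≥34).

Wendy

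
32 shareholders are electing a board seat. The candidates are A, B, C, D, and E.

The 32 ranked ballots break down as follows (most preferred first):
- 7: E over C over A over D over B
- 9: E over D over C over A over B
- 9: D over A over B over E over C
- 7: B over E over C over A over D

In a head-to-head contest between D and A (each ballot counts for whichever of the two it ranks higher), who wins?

D

D is ranked above A on 18 ballots; A above D on 14.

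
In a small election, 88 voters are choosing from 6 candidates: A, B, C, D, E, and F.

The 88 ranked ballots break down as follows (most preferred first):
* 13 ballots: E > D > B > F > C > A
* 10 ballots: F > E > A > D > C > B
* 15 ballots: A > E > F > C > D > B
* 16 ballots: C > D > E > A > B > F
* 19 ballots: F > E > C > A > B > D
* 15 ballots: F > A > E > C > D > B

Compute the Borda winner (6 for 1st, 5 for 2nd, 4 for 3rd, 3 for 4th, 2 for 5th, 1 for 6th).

E

A: 13×1 + 10×4 + 15×6 + 16×3 + 19×3 + 15×5 = 323
B: 13×4 + 10×1 + 15×1 + 16×2 + 19×2 + 15×1 = 162
C: 13×2 + 10×2 + 15×3 + 16×6 + 19×4 + 15×3 = 308
D: 13×5 + 10×3 + 15×2 + 16×5 + 19×1 + 15×2 = 254
E: 13×6 + 10×5 + 15×5 + 16×4 + 19×5 + 15×4 = 422
F: 13×3 + 10×6 + 15×4 + 16×1 + 19×6 + 15×6 = 379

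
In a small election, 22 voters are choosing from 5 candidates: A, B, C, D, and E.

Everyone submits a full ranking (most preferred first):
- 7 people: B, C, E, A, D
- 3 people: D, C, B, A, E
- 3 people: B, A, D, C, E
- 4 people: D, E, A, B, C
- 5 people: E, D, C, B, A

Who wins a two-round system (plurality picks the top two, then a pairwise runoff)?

D

Round 1 first-place votes: A 0, B 10, C 0, D 7, E 5. B and D advance.
Runoff: B is ranked above D on 10 ballots, D above B on 12.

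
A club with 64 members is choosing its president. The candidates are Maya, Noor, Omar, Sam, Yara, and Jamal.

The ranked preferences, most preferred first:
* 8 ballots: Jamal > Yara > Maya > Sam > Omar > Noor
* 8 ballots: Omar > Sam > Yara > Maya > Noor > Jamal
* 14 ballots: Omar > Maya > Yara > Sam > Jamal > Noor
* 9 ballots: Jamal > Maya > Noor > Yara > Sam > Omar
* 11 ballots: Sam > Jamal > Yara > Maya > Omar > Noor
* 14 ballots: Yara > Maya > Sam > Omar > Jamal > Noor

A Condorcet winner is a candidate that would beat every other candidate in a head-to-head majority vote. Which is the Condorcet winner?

Yara

Yara vs Maya: 41–23
Yara vs Noor: 55–9
Yara vs Omar: 42–22
Yara vs Sam: 45–19
Yara vs Jamal: 36–28
Yara beats every other candidate.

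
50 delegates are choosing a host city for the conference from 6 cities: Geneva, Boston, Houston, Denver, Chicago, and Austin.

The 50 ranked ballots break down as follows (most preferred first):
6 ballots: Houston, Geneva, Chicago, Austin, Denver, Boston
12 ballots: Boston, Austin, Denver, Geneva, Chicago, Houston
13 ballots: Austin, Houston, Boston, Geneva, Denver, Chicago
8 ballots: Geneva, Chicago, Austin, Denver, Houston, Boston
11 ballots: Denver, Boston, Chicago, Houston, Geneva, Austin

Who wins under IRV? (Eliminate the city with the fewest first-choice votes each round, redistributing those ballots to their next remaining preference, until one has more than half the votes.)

Round 1: Geneva 8, Boston 12, Houston 6, Denver 11, Chicago 0, Austin 13. Chicago eliminated.
Round 2: Geneva 8, Boston 12, Houston 6, Denver 11, Austin 13. Houston eliminated.
Round 3: Geneva 14, Boston 12, Denver 11, Austin 13. Denver eliminated.
Round 4: Geneva 14, Boston 23, Austin 13. Austin eliminated.
Round 5: Geneva 14, Boston 36. Boston has a majority (≥26).

Boston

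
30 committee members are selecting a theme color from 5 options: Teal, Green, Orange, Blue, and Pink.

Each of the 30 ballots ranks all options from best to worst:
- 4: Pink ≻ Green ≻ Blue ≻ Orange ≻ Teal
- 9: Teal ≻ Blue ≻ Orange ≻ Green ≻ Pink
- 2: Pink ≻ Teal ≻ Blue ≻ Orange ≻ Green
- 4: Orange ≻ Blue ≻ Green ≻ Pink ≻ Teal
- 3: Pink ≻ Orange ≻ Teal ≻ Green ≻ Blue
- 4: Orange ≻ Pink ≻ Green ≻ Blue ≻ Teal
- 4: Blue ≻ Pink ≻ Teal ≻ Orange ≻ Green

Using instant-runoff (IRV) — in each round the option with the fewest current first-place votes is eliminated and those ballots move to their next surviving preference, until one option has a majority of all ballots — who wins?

Pink

Round 1: Teal 9, Green 0, Orange 8, Blue 4, Pink 9. Green eliminated.
Round 2: Teal 9, Orange 8, Blue 4, Pink 9. Blue eliminated.
Round 3: Teal 9, Orange 8, Pink 13. Orange eliminated.
Round 4: Teal 9, Pink 21. Pink has a majority (≥16).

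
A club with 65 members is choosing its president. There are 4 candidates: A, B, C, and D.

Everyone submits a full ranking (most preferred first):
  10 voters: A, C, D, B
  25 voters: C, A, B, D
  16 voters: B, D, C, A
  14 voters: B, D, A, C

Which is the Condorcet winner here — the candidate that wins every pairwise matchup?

C vs A: 41–24
C vs B: 35–30
C vs D: 35–30
C beats every other candidate.

C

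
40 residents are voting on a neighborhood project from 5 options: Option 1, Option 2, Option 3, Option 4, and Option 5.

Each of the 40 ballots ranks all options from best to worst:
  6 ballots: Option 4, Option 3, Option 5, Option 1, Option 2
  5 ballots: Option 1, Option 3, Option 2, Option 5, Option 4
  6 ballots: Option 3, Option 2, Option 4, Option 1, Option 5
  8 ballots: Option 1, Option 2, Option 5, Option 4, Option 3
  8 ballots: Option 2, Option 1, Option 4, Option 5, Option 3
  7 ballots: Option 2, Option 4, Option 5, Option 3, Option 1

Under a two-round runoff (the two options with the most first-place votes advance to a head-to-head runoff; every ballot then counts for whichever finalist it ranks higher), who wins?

Option 2

Round 1 first-place votes: Option 1 13, Option 2 15, Option 3 6, Option 4 6, Option 5 0. Option 2 and Option 1 advance.
Runoff: Option 2 is ranked above Option 1 on 21 ballots, Option 1 above Option 2 on 19.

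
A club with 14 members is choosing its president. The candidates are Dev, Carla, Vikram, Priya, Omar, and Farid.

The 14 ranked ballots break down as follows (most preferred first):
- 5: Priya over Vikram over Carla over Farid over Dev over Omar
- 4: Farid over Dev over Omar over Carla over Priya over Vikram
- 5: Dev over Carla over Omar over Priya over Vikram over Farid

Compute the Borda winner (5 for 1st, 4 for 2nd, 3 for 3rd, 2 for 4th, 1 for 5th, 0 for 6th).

Dev: 5×1 + 4×4 + 5×5 = 46
Carla: 5×3 + 4×2 + 5×4 = 43
Vikram: 5×4 + 4×0 + 5×1 = 25
Priya: 5×5 + 4×1 + 5×2 = 39
Omar: 5×0 + 4×3 + 5×3 = 27
Farid: 5×2 + 4×5 + 5×0 = 30

Dev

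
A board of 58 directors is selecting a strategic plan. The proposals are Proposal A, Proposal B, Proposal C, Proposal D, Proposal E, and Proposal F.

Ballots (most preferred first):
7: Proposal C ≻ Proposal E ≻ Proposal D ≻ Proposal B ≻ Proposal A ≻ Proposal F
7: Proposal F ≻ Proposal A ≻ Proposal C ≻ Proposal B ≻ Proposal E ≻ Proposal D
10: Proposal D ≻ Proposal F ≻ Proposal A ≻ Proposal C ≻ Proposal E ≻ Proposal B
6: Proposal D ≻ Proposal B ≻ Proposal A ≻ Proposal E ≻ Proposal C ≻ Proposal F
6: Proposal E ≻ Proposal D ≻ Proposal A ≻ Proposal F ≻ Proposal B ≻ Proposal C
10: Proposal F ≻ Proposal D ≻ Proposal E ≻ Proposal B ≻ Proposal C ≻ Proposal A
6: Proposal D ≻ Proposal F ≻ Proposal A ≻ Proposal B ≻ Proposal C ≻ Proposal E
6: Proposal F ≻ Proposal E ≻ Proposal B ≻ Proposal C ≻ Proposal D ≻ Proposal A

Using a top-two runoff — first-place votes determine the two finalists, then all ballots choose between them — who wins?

Proposal D

Round 1 first-place votes: Proposal A 0, Proposal B 0, Proposal C 7, Proposal D 22, Proposal E 6, Proposal F 23. Proposal F and Proposal D advance.
Runoff: Proposal F is ranked above Proposal D on 23 ballots, Proposal D above Proposal F on 35.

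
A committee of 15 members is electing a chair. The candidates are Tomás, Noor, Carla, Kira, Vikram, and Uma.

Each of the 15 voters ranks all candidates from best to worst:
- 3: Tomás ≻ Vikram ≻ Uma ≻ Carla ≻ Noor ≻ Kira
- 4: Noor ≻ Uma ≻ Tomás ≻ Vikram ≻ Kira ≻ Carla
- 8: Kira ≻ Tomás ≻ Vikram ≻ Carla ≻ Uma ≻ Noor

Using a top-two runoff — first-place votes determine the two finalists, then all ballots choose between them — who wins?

Round 1 first-place votes: Tomás 3, Noor 4, Carla 0, Kira 8, Vikram 0, Uma 0. Kira and Noor advance.
Runoff: Kira is ranked above Noor on 8 ballots, Noor above Kira on 7.

Kira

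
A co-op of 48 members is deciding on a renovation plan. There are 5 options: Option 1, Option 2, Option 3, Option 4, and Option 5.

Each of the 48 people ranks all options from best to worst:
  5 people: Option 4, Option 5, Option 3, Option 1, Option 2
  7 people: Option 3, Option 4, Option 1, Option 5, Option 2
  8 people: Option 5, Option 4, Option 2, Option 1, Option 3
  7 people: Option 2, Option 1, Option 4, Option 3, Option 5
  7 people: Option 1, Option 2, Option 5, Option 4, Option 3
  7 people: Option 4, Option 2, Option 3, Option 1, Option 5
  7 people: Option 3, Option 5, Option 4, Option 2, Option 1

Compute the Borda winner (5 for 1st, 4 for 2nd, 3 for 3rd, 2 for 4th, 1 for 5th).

Option 4

Option 1: 5×2 + 7×3 + 8×2 + 7×4 + 7×5 + 7×2 + 7×1 = 131
Option 2: 5×1 + 7×1 + 8×3 + 7×5 + 7×4 + 7×4 + 7×2 = 141
Option 3: 5×3 + 7×5 + 8×1 + 7×2 + 7×1 + 7×3 + 7×5 = 135
Option 4: 5×5 + 7×4 + 8×4 + 7×3 + 7×2 + 7×5 + 7×3 = 176
Option 5: 5×4 + 7×2 + 8×5 + 7×1 + 7×3 + 7×1 + 7×4 = 137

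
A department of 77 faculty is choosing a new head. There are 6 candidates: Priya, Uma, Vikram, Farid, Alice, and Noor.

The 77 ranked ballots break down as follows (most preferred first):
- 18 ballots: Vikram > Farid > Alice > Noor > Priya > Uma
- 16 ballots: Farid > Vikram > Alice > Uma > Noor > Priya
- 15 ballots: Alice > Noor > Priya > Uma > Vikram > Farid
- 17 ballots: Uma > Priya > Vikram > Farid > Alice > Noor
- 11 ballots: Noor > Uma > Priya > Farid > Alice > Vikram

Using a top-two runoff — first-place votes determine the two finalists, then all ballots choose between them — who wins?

Uma

Round 1 first-place votes: Priya 0, Uma 17, Vikram 18, Farid 16, Alice 15, Noor 11. Vikram and Uma advance.
Runoff: Vikram is ranked above Uma on 34 ballots, Uma above Vikram on 43.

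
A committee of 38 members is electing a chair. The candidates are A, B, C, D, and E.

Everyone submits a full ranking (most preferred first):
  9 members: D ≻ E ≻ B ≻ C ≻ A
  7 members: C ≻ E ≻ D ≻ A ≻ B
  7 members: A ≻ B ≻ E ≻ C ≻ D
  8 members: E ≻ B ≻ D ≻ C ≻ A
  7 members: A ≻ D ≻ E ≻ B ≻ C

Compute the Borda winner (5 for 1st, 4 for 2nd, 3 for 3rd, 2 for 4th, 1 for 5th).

E

A: 9×1 + 7×2 + 7×5 + 8×1 + 7×5 = 101
B: 9×3 + 7×1 + 7×4 + 8×4 + 7×2 = 108
C: 9×2 + 7×5 + 7×2 + 8×2 + 7×1 = 90
D: 9×5 + 7×3 + 7×1 + 8×3 + 7×4 = 125
E: 9×4 + 7×4 + 7×3 + 8×5 + 7×3 = 146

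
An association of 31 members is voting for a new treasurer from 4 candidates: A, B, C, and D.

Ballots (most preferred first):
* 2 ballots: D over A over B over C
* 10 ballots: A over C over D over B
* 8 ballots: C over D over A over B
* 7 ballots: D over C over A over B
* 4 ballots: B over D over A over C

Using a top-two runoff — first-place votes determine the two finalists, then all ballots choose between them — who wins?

Round 1 first-place votes: A 10, B 4, C 8, D 9. A and D advance.
Runoff: A is ranked above D on 10 ballots, D above A on 21.

D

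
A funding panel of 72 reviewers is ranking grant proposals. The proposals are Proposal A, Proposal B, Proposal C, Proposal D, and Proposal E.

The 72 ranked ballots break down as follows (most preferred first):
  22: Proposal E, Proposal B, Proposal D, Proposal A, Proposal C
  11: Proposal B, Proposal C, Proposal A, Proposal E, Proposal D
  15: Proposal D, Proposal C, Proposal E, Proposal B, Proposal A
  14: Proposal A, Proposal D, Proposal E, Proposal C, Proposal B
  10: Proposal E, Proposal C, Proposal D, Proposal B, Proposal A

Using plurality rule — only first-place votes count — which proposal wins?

First-place votes: Proposal A 14, Proposal B 11, Proposal C 0, Proposal D 15, Proposal E 32.

Proposal E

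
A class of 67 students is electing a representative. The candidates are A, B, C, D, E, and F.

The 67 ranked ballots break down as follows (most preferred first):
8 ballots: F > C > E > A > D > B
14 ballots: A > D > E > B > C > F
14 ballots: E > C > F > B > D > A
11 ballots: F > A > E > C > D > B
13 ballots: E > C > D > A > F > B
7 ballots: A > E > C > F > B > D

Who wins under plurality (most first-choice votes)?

E

First-place votes: A 21, B 0, C 0, D 0, E 27, F 19.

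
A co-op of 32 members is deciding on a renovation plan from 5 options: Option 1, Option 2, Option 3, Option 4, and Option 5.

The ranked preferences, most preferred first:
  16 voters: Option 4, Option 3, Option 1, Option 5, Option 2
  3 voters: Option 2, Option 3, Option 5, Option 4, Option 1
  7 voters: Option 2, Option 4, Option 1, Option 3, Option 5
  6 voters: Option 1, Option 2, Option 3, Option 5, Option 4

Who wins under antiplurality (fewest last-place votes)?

Last-place votes: Option 1 3, Option 2 16, Option 3 0, Option 4 6, Option 5 7.

Option 3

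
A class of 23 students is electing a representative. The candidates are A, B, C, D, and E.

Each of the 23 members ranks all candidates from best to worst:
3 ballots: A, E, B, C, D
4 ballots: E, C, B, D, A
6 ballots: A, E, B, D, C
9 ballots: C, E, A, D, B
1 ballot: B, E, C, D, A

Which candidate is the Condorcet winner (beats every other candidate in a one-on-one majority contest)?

E vs A: 14–9
E vs B: 22–1
E vs C: 14–9
E vs D: 23–0
E beats every other candidate.

E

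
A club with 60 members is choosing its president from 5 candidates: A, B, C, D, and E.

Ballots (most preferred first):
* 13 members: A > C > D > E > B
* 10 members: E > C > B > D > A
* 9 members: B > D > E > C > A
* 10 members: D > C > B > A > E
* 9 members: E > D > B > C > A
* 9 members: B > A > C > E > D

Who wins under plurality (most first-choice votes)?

First-place votes: A 13, B 18, C 0, D 10, E 19.

E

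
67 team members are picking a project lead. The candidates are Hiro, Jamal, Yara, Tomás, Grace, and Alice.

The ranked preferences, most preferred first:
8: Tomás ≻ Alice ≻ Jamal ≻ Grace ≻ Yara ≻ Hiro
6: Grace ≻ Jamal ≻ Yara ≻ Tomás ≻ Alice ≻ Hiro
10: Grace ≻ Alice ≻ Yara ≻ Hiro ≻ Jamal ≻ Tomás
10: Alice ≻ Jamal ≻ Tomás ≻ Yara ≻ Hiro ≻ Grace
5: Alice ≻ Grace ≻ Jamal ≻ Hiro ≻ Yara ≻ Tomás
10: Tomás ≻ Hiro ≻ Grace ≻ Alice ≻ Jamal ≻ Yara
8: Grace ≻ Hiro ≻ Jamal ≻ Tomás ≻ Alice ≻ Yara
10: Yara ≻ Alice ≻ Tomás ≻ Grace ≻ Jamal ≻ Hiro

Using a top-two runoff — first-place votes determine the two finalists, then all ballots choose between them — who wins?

Round 1 first-place votes: Hiro 0, Jamal 0, Yara 10, Tomás 18, Grace 24, Alice 15. Grace and Tomás advance.
Runoff: Grace is ranked above Tomás on 29 ballots, Tomás above Grace on 38.

Tomás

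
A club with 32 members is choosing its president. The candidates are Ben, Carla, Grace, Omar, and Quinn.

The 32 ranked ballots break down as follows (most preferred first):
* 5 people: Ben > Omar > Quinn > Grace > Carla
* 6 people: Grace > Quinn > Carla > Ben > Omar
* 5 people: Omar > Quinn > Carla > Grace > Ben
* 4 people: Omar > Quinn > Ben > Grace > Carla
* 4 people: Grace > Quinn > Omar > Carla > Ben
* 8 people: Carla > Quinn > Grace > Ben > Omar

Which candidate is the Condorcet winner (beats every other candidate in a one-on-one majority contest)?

Quinn vs Ben: 27–5
Quinn vs Carla: 24–8
Quinn vs Grace: 22–10
Quinn vs Omar: 18–14
Quinn beats every other candidate.

Quinn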